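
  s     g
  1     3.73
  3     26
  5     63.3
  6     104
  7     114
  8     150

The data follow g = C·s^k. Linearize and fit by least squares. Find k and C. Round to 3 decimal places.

Taking logs, ln g = k·ln s + ln C, so regress ln g on ln s.
Over the data: Σln s = 8.5252, Σ(ln s)² = 15.1183, Σln g = 23.1136, Σln s·ln g = 38.2123.
Normal system: [[15.1183, 8.5252]; [8.5252, 6]]·[k, ln C]ᵀ = [38.2123, 23.1136]ᵀ.
Δ = 15.1183·6 − (8.5252)² = 18.0313; k = (38.2123·6 − 8.5252·23.1136)/18.0313 = 1.78726, ln C = (15.1183·23.1136 − 8.5252·38.2123)/18.0313 = 1.31283, so C = exp(1.31283) = 3.71667.

k = 1.787, C = 3.717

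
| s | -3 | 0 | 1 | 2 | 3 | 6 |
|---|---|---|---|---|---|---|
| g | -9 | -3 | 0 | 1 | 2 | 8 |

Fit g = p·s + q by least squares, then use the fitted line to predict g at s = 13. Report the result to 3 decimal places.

Sums needed: Σs·s = 59, Σs = 9, Σ1 = 6.
Moment sums: Σs·g = 83, Σg = -1.
XᵀX·[p, q]ᵀ = Xᵀg becomes [[59, 9]; [9, 6]]·[p, q]ᵀ = [83, -1]ᵀ.
det = 59·6 − 9² = 273.
p = (83·6 − 9·(-1))/273 = 13/7; q = (59·(-1) − 9·83)/273 = -62/21.
At s = 13: ĝ = (13/7)·(13) + (-62/21)·(1) = 445/21.

ĝ = 21.190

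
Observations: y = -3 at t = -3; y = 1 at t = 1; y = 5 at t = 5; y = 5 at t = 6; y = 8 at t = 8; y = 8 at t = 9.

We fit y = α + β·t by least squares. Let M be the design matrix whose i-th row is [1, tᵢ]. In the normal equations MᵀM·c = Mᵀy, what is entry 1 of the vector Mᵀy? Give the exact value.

Entry 1 ↔ basis 1, so (Mᵀy)_{1} = Σᵢ yᵢ = (1)·(-3) + (1)·(1) + (1)·(5) + (1)·(5) + (1)·(8) + (1)·(8) = 24.

24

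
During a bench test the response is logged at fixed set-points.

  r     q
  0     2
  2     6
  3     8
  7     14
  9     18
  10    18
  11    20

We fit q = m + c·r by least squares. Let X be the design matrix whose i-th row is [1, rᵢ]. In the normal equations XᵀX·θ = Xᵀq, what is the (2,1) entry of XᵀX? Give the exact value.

Row 2 ↔ basis r, column 1 ↔ basis 1, so (XᵀX)_{2,1} = Σᵢ r = (0)·(1) + (2)·(1) + (3)·(1) + (7)·(1) + (9)·(1) + (10)·(1) + (11)·(1) = 42.

42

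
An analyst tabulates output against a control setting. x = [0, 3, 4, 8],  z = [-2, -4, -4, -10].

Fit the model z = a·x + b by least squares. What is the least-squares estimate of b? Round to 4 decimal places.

The normal system AᵀA·[a, b]ᵀ = Aᵀz is [[89, 15]; [15, 4]]·[a, b]ᵀ = [-108, -20]ᵀ.
det = 89·4 − 15² = 131.
a = ((-108)·4 − 15·(-20))/131 = -132/131; b = (89·(-20) − 15·(-108))/131 = -160/131.

b = -1.2214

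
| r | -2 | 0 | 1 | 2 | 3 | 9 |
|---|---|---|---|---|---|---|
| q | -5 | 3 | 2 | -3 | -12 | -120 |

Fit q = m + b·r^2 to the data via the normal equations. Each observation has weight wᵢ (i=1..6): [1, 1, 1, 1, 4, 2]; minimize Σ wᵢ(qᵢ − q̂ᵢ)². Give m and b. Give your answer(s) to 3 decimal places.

m = 2.146, b = -1.509

The normal system MᵀWM·[m, b]ᵀ = MᵀWq is [[10, 207]; [207, 13479]]·[m, b]ᵀ = [-291, -19902]ᵀ.
det = 10·13479 − 207² = 91941.
m = ((-291)·13479 − 207·(-19902))/91941 = 65775/30647; b = (10·(-19902) − 207·(-291))/91941 = -46261/30647.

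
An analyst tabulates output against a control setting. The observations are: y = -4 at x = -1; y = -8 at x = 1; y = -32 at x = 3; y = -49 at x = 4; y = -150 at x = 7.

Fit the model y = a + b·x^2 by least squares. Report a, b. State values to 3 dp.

a = -3.134, b = -2.991

Forming MᵀM = [[5, 76]; [76, 2740]] and Mᵀy = [-243, -8434]ᵀ gives MᵀM·[a, b]ᵀ = Mᵀy.
Δ = 5·2740 − 76² = 7924.
a = ((-243)·2740 − 76·(-8434))/7924 = -887/283; b = (5·(-8434) − 76·(-243))/7924 = -1693/566.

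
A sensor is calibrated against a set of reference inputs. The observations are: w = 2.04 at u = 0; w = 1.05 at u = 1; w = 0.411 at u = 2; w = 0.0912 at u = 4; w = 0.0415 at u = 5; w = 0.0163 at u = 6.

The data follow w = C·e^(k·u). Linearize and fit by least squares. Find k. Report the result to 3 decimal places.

Linearized form: ln w = k·u + ln C. From the 6 transformed points,
Σu = 18.0000, Σ(u)² = 82.0000, Σln w = -9.8208, Σu·ln w = -51.9182.
Equations: 82.0000·k + 18.0000·ln C = -51.9182;  18.0000·k + 6·ln C = -9.8208.
Solving (det = 168.0000): k = -0.80200, ln C = 0.76919.

k = -0.802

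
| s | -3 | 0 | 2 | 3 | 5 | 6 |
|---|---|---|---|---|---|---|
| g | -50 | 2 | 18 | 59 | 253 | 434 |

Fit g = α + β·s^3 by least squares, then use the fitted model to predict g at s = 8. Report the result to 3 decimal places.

Forming XᵀX = [[6, 349]; [349, 63803]] and Xᵀg = [716, 128456]ᵀ gives XᵀX·[α, β]ᵀ = Xᵀg.
Eliminating β: 63803·(row 1) − 349·(row 2) gives 261017·α = 63803·716 − 349·128456 = 851804, so α = 851804/261017.
Then β = (128456 − 349·(851804/261017))/63803 = 520852/261017.
At s = 8: ĝ = (851804/261017)·(1) + (520852/261017)·(512) = 267528028/261017.

ĝ = 1024.945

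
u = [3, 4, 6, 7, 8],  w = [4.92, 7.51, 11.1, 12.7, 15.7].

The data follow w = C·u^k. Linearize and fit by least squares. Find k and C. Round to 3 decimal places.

With ln wᵢ as the transformed response and ln uᵢ as the regressor:
AᵀA = [[14.4498, 8.3020]; [8.3020, 5]], rhs = [19.5300, 11.3118]ᵀ  (here Σln u = 8.3020, Σ(ln u)² = 14.4498, Σln w = 11.3118, Σln u·ln w = 19.5300).
Δ = 14.4498·5 − (8.3020)² = 3.3255; k = (19.5300·5 − 8.3020·11.3118)/3.3255 = 1.12452, ln C = (14.4498·11.3118 − 8.3020·19.5300)/3.3255 = 0.39520, so C = exp(0.39520) = 1.48468.

k = 1.125, C = 1.485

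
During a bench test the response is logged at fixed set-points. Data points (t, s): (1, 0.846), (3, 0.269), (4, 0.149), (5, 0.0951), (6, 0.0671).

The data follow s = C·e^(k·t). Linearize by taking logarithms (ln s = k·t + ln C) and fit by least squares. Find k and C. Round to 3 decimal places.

With ln sᵢ as the transformed response and tᵢ as the regressor:
AᵀA = [[87.0000, 19.0000]; [19.0000, 5]], rhs = [-39.6952, -8.4385]ᵀ  (here Σt = 19.0000, Σ(t)² = 87.0000, Σln s = -8.4385, Σt·ln s = -39.6952).
Solving (det = 74.0000): k = -0.51547, ln C = 0.27108, so C = exp(0.27108) = 1.31138.

k = -0.515, C = 1.311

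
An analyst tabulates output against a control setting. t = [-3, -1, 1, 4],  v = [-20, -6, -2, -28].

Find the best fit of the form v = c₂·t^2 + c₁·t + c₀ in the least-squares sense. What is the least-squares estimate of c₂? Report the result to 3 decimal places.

Compute the Gram sums: Σt^2·t^2 = 339, Σt^2·t = 37, Σt^2 = 27, Σt·t = 27, Σt = 1, Σ1 = 4.
And Σt^2·v = -636, Σt·v = -48, Σv = -56.
MᵀM·[c₂, c₁, c₀]ᵀ = Mᵀv becomes [[339, 37, 27]; [37, 27, 1]; [27, 1, 4]]·[c₂, c₁, c₀]ᵀ = [-636, -48, -56]ᵀ.
Solving the 3×3 system (Gaussian elimination) gives c₂ = -5873/3278, c₁ = 225/298, c₀ = -3434/1639.

c₂ = -1.792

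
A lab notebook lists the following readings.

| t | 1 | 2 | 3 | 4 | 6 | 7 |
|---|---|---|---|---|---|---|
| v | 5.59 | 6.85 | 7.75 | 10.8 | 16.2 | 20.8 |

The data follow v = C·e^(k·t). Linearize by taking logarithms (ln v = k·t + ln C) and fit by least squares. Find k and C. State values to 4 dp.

k = 0.2210, C = 4.3410

Taking logs, ln v = k·t + ln C, so regress ln v on t.
Σt = 23.0000, Σ(t)² = 115.0000, Σln v = 13.8924, Σt·ln v = 59.1855.
Equations: 115.0000·k + 23.0000·ln C = 59.1855;  23.0000·k + 6·ln C = 13.8924.
Δ = 115.0000·6 − (23.0000)² = 161.0000; k = (59.1855·6 − 23.0000·13.8924)/161.0000 = 0.22104, ln C = (115.0000·13.8924 − 23.0000·59.1855)/161.0000 = 1.46810, so C = exp(1.46810) = 4.34097.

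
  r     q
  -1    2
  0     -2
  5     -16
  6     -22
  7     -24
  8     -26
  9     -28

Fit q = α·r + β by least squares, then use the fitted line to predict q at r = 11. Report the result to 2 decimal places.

q̂ = -35.41

The normal equations are: 256·α + 34·β = -842;  34·α + 7·β = -116.
Eliminating β: 7·(row 1) − 34·(row 2) gives 636·α = 7·(-842) − 34·(-116) = -1950, so α = -325/106.
Then β = ((-116) − 34·(-325/106))/7 = -89/53.
At r = 11: q̂ = (-325/106)·(11) + (-89/53)·(1) = -3753/106.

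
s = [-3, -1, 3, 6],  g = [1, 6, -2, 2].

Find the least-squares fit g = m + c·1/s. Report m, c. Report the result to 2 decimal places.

The normal system MᵀM·[m, c]ᵀ = Mᵀg is [[4, -5/6]; [-5/6, 5/4]]·[m, c]ᵀ = [7, -20/3]ᵀ.
Eliminating c: (5/4)·(row 1) − (-5/6)·(row 2) gives (155/36)·m = (5/4)·7 − (-5/6)·(-20/3) = 115/36, so m = 23/31.
Then c = ((-20/3) − (-5/6)·(23/31))/(5/4) = -150/31.

m = 0.74, c = -4.84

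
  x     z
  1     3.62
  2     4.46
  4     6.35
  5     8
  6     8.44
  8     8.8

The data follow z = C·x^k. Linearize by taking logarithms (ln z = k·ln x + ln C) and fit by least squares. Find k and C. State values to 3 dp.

Let Y = ln z. Fitting Y = k·ln x + ln C by least squares:
Σln x = 7.5601, Σ(ln x)² = 12.5270, Σln z = 11.0173, Σln x·ln z = 15.2897.
Equations: 12.5270·k + 7.5601·ln C = 15.2897;  7.5601·k + 6·ln C = 11.0173.
Slope k = (n·Σln x·ln z − Σln x·Σln z)/(n·Σ(ln x)² − (Σln x)²) = (6·15.2897 − 7.5601·11.0173)/18.0074 = 0.46906; ln C = (Σln z − k·Σln x)/n = 1.24518, so C = exp(1.24518) = 3.47357.

k = 0.469, C = 3.474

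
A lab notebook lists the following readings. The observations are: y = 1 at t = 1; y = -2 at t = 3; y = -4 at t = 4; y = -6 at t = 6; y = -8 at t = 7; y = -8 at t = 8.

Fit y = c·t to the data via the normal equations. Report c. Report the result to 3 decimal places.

The normal equations are: 175·c = -177.
(Σt·t = 175, Σt·y = -177.)
Hence c = -177 / 175 ≈ -1.01143.

c = -1.011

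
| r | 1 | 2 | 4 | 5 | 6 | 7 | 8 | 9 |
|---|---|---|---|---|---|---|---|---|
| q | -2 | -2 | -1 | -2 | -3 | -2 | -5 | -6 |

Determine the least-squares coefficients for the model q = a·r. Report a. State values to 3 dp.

Sums needed: Σr·r = 276.
For Aᵀq: Σr·q = -146.
a = (-146)/276 = -0.528986.

a = -0.529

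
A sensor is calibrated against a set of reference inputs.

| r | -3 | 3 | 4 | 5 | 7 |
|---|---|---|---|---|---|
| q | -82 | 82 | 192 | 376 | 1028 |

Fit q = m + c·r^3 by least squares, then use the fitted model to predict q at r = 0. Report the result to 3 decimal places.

q̂ = 0.212

Normal-equation sums: Σ1 = 5, Σr^3 = 532, Σr^3·r^3 = 138828.
Moment sums: Σq = 1596, Σr^3·q = 416320.
So MᵀM·[m, c]ᵀ = Mᵀq: [[5, 532]; [532, 138828]]·[m, c]ᵀ = [1596, 416320]ᵀ.
det = 5·138828 − 532² = 411116.
m = (1596·138828 − 532·416320)/411116 = 21812/102779; c = (5·416320 − 532·1596)/411116 = 308132/102779.
At r = 0: q̂ = (21812/102779)·(1) + (308132/102779)·(0) = 21812/102779.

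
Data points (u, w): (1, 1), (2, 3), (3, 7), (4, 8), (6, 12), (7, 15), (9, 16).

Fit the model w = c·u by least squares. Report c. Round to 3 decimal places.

Sums needed: Σu·u = 196.
Moment sums: Σu·w = 381.
c = 381/196 = 1.94388.

c = 1.944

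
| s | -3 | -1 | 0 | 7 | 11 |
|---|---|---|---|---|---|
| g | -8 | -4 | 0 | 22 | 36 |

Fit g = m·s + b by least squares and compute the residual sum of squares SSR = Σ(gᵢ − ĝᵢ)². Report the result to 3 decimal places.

SSR = 3.699

Normal-equation sums: Σs·s = 180, Σs = 14, Σ1 = 5.
Moment sums: Σs·g = 578, Σg = 46.
Normal equations: [[180, 14]; [14, 5]]·[m, b]ᵀ = [578, 46]ᵀ.
Eliminating b: 5·(row 1) − 14·(row 2) gives 704·m = 5·578 − 14·46 = 2246, so m = 1123/352.
Then b = (46 − 14·(1123/352))/5 = 47/176.
Residuals: 459/352, -379/352, -47/176, -211/352, 225/352; SSR = 651/176.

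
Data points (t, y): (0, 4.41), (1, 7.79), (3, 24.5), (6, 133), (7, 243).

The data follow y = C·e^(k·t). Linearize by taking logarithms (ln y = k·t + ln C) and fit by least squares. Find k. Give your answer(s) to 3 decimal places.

k = 0.571

Linearized form: ln y = k·t + ln C. From the 5 transformed points,
Σt = 17.0000, Σ(t)² = 95.0000, Σln y = 17.1188, Σt·ln y = 79.4424.
Equations: 95.0000·k + 17.0000·ln C = 79.4424;  17.0000·k + 5·ln C = 17.1188.
Δ = 95.0000·5 − (17.0000)² = 186.0000; k = (79.4424·5 − 17.0000·17.1188)/186.0000 = 0.57093, ln C = (95.0000·17.1188 − 17.0000·79.4424)/186.0000 = 1.48261.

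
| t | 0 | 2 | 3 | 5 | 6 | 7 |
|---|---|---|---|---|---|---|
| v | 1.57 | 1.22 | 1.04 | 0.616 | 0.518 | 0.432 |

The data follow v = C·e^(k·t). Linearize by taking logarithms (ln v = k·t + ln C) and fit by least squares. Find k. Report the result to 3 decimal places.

k = -0.194

Let Y = ln v. Fitting Y = k·t + ln C by least squares:
Σt = 23.0000, Σ(t)² = 123.0000, Σln v = -1.2925, Σt·ln v = -11.7292.
Normal system: [[123.0000, 23.0000]; [23.0000, 6]]·[k, ln C]ᵀ = [-11.7292, -1.2925]ᵀ.
Δ = 123.0000·6 − (23.0000)² = 209.0000; k = (-11.7292·6 − 23.0000·-1.2925)/209.0000 = -0.19449, ln C = (123.0000·-1.2925 − 23.0000·-11.7292)/209.0000 = 0.53013.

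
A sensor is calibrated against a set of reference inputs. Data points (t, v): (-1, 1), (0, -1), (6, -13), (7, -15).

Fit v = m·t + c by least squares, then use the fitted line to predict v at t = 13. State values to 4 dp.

Normal-equation sums: Σt·t = 86, Σt = 12, Σ1 = 4.
And Σt·v = -184, Σv = -28.
So MᵀM·[m, c]ᵀ = Mᵀv: [[86, 12]; [12, 4]]·[m, c]ᵀ = [-184, -28]ᵀ.
Eliminating c: 4·(row 1) − 12·(row 2) gives 200·m = 4·(-184) − 12·(-28) = -400, so m = -2.
Then c = ((-28) − 12·(-2))/4 = -1.
At t = 13: v̂ = (-2)·(13) + (-1)·(1) = -27.

v̂ = -27.0000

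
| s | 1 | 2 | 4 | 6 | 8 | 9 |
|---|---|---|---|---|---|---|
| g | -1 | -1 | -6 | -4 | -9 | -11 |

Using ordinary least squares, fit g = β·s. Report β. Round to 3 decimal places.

β = -1.099

The normal system MᵀM·[β]ᵀ = Mᵀg is [[202]]·[β]ᵀ = [-222]ᵀ.
Hence β = -222 / 202 ≈ -1.09901.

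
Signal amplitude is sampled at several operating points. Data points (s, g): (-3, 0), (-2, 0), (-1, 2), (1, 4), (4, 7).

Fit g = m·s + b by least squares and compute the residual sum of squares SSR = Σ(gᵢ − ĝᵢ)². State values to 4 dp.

Normal-equation sums: Σs·s = 31, Σs = -1, Σ1 = 5.
Right-hand side: Σs·g = 30, Σg = 13.
So MᵀM·[m, b]ᵀ = Mᵀg: [[31, -1]; [-1, 5]]·[m, b]ᵀ = [30, 13]ᵀ.
det = 31·5 − (-1)² = 154.
m = (30·5 − (-1)·13)/154 = 163/154; b = (31·13 − (-1)·30)/154 = 433/154.
Residuals: 4/11, -107/154, 19/77, 10/77, -1/22; SSR = 107/154.

SSR = 0.6948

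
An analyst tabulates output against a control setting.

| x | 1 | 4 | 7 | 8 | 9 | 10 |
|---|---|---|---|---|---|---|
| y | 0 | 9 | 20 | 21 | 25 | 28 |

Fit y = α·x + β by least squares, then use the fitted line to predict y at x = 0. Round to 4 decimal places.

ŷ = -3.1246

The normal system AᵀA·[α, β]ᵀ = Aᵀy is [[311, 39]; [39, 6]]·[α, β]ᵀ = [849, 103]ᵀ.
Eliminating β: 6·(row 1) − 39·(row 2) gives 345·α = 6·849 − 39·103 = 1077, so α = 359/115.
Then β = (103 − 39·(359/115))/6 = -1078/345.
At x = 0: ŷ = (359/115)·(0) + (-1078/345)·(1) = -1078/345.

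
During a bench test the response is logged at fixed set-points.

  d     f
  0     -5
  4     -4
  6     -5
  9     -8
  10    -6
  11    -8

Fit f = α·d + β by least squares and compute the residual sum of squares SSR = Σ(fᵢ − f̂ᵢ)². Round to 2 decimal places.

The normal equations are: 354·α + 40·β = -266;  40·α + 6·β = -36.
Eliminating β: 6·(row 1) − 40·(row 2) gives 524·α = 6·(-266) − 40·(-36) = -156, so α = -39/131.
Then β = ((-36) − 40·(-39/131))/6 = -526/131.
Residuals: -129/131, 158/131, 105/131, -171/131, 130/131, -93/131; SSR = 820/131.

SSR = 6.26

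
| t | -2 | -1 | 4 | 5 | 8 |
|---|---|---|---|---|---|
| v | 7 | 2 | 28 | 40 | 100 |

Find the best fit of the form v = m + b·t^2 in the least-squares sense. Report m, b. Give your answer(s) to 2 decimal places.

From the data, Σ1 = 5, Σt^2 = 110, Σt^2·t^2 = 4994.
And Σv = 177, Σt^2·v = 7878.
So MᵀM·[m, b]ᵀ = Mᵀv: [[5, 110]; [110, 4994]]·[m, b]ᵀ = [177, 7878]ᵀ.
Eliminating b: 4994·(row 1) − 110·(row 2) gives 12870·m = 4994·177 − 110·7878 = 17358, so m = 263/195.
Then b = (7878 − 110·(263/195))/4994 = 664/429.

m = 1.35, b = 1.55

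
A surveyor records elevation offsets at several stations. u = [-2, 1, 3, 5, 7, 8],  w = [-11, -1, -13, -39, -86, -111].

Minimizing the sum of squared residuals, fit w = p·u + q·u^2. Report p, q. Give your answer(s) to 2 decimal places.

p = 1.64, q = -1.95

Compute the Gram sums: Σu·u = 152, Σu·u^2 = 1000, Σu^2·u^2 = 7220.
Right-hand side: Σu·w = -1703, Σu^2·w = -12455.
XᵀX·[p, q]ᵀ = Xᵀw becomes [[152, 1000]; [1000, 7220]]·[p, q]ᵀ = [-1703, -12455]ᵀ.
Eliminating q: 7220·(row 1) − 1000·(row 2) gives 97440·p = 7220·(-1703) − 1000·(-12455) = 159340, so p = 7967/4872.
Then q = ((-12455) − 1000·(7967/4872))/7220 = -2377/1218.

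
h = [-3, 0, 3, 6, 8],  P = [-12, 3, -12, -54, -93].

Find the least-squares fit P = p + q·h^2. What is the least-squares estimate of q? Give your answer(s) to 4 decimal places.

q = -1.4976

Setting ∂/∂p … = 0 gives: 5·p + 118·q = -168;  118·p + 5554·q = -8112.
det = 5·5554 − 118² = 13846.
p = ((-168)·5554 − 118·(-8112))/13846 = 12072/6923; q = (5·(-8112) − 118·(-168))/13846 = -10368/6923.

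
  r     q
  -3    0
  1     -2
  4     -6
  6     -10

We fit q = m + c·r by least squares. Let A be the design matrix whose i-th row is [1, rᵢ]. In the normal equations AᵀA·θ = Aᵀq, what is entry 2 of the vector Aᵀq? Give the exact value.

-86

Entry 2 ↔ basis r, so (Aᵀq)_{2} = Σᵢ (r)·qᵢ = (-3)·(0) + (1)·(-2) + (4)·(-6) + (6)·(-10) = -86.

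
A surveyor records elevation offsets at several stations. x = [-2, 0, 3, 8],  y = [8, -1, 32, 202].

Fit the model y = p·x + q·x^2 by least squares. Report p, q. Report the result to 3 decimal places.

p = 1.874, q = 2.922

Sums needed: Σx·x = 77, Σx·x^2 = 531, Σx^2·x^2 = 4193.
For Mᵀy: Σx·y = 1696, Σx^2·y = 13248.
Normal equations: [[77, 531]; [531, 4193]]·[p, q]ᵀ = [1696, 13248]ᵀ.
Δ = 77·4193 − 531² = 40900.
p = (1696·4193 − 531·13248)/40900 = 3832/2045; q = (77·13248 − 531·1696)/40900 = 5976/2045.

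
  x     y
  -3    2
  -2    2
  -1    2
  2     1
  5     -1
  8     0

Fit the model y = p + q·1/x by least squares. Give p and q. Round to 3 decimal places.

Entries of MᵀM: Σ1 = 6, Σ1/x = -121/120, Σ1/x·1/x = 24001/14400.
Moment sums: Σy = 6, Σ1/x·y = -101/30.
Normal equations: [[6, -121/120]; [-121/120, 24001/14400]]·[p, q]ᵀ = [6, -101/30]ᵀ.
Determinant 6·(24001/14400) − (-121/120)² = 25873/2880.
p = (6·(24001/14400) − (-121/120)·(-101/30))/(25873/2880) = 95122/129365; q = (6·(-101/30) − (-121/120)·6)/(25873/2880) = -40752/25873.

p = 0.735, q = -1.575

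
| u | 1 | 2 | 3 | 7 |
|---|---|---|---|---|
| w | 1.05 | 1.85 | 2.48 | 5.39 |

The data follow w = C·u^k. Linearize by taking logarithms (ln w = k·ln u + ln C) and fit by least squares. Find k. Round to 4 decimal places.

k = 0.8373

Let Y = ln w. Fitting Y = k·ln u + ln C by least squares:
Σln u = 3.7377, Σ(ln u)² = 5.4740, Σln w = 3.2568, Σln u·ln w = 4.7022.
Equations: 5.4740·k + 3.7377·ln C = 4.7022;  3.7377·k + 4·ln C = 3.2568.
Δ = 5.4740·4 − (3.7377)² = 7.9257; k = (4.7022·4 − 3.7377·3.2568)/7.9257 = 0.83729, ln C = (5.4740·3.2568 − 3.7377·4.7022)/7.9257 = 0.03182.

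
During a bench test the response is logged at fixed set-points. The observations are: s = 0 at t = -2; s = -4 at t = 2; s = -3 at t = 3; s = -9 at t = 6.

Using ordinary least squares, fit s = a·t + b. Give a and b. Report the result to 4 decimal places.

a = -1.0687, b = -1.5954

With design matrix M, MᵀM = [[53, 9]; [9, 4]] and Mᵀs = [-71, -16]ᵀ.
Eliminating b: 4·(row 1) − 9·(row 2) gives 131·a = 4·(-71) − 9·(-16) = -140, so a = -140/131.
Then b = ((-16) − 9·(-140/131))/4 = -209/131.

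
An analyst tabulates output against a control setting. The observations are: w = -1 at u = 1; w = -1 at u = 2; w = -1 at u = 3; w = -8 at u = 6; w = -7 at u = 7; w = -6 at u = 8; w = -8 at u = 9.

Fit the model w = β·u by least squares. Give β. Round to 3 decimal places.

The normal system AᵀA·[β]ᵀ = Aᵀw is [[244]]·[β]ᵀ = [-223]ᵀ.
Hence β = -223 / 244 ≈ -0.913934.

β = -0.914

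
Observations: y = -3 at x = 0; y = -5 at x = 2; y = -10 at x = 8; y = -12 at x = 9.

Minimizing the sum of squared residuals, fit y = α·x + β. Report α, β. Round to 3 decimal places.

α = -0.945, β = -3.013

Sums needed: Σx·x = 149, Σx = 19, Σ1 = 4.
And Σx·y = -198, Σy = -30.
AᵀA·[α, β]ᵀ = Aᵀy becomes [[149, 19]; [19, 4]]·[α, β]ᵀ = [-198, -30]ᵀ.
Eliminating β: 4·(row 1) − 19·(row 2) gives 235·α = 4·(-198) − 19·(-30) = -222, so α = -222/235.
Then β = ((-30) − 19·(-222/235))/4 = -708/235.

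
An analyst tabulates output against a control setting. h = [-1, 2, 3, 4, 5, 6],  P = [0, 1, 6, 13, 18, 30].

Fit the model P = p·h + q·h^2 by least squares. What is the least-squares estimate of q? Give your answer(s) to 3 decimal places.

With design matrix A, AᵀA = [[91, 439]; [439, 2275]] and AᵀP = [342, 1796]ᵀ.
Eliminating q: 2275·(row 1) − 439·(row 2) gives 14304·p = 2275·342 − 439·1796 = -10394, so p = -5197/7152.
Then q = (1796 − 439·(-5197/7152))/2275 = 6649/7152.

q = 0.930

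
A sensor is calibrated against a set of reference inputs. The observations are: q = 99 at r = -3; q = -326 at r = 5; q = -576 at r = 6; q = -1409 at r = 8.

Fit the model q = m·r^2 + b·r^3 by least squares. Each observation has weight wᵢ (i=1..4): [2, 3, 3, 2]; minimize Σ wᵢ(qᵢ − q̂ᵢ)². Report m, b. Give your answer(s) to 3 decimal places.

m = 1.984, b = -3.000

The normal equations are: 14117·m + 97753·b = -265228;  97753·m + 712589·b = -1943660.
Eliminating b: 712589·(row 1) − 97753·(row 2) gives 503969904·m = 712589·(-265228) − 97753·(-1943660) = 1000040688, so m = 2314909/1166597.
Then b = ((-1943660) − 97753·(2314909/1166597))/712589 = -3499573/1166597.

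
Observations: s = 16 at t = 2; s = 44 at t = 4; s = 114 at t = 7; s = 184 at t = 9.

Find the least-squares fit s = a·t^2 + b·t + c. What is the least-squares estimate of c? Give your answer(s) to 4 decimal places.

c = 6.3690

Setting ∂/∂a … = 0 gives: 9234·a + 1144·b + 150·c = 21258;  1144·a + 150·b + 22·c = 2662;  150·a + 22·b + 4·c = 358.
(Σt^2·t^2 = 9234, Σt^2·t = 1144, Σt^2 = 150, Σt·t = 150, Σt = 22, Σ1 = 4, Σt^2·s = 21258, Σt·s = 2662, Σs = 358.)
Solving the 3×3 system (Gaussian elimination) gives a = 21/10, b = 231/290, c = 1847/290.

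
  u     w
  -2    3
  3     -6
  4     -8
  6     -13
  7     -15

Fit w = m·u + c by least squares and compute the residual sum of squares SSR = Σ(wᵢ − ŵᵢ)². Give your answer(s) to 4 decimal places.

SSR = 1.1992

Normal-equation sums: Σu·u = 114, Σu = 18, Σ1 = 5.
And Σu·w = -239, Σw = -39.
MᵀM·[m, c]ᵀ = Mᵀw becomes [[114, 18]; [18, 5]]·[m, c]ᵀ = [-239, -39]ᵀ.
Δ = 114·5 − 18² = 246.
m = ((-239)·5 − 18·(-39))/246 = -493/246; c = (114·(-39) − 18·(-239))/246 = -24/41.
Residuals: -52/123, 49/82, 74/123, -16/41, -95/246; SSR = 295/246.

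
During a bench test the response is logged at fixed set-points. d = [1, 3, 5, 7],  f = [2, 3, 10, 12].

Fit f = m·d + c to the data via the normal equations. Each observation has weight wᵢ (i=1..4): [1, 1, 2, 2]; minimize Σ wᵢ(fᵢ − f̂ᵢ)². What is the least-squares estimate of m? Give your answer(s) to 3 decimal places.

m = 1.841

Forming MᵀWM = [[158, 28]; [28, 6]] and MᵀWf = [279, 49]ᵀ gives MᵀWM·[m, c]ᵀ = MᵀWf.
Δ = 158·6 − 28² = 164.
m = (279·6 − 28·49)/164 = 151/82; c = (158·49 − 28·279)/164 = -35/82.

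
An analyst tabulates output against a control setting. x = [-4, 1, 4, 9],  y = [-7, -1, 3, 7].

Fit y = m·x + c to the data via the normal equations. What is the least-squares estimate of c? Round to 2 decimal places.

c = -2.22

Sums needed: Σx·x = 114, Σx = 10, Σ1 = 4.
For Mᵀy: Σx·y = 102, Σy = 2.
Normal equations: [[114, 10]; [10, 4]]·[m, c]ᵀ = [102, 2]ᵀ.
det = 114·4 − 10² = 356.
m = (102·4 − 10·2)/356 = 97/89; c = (114·2 − 10·102)/356 = -198/89.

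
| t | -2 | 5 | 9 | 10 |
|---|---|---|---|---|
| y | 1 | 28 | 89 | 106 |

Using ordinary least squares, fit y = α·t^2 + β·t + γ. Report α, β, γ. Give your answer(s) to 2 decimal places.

α = 0.98, β = 0.99, γ = -1.03

With design matrix X, XᵀX = [[17202, 1846, 210]; [1846, 210, 22]; [210, 22, 4]] and Xᵀy = [18513, 1999, 224]ᵀ.
Row-reducing yields α = 17755/18068, β = 17859/18068, γ = -9277/9034.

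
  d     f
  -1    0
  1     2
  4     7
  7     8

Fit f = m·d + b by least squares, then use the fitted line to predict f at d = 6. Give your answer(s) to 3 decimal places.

f̂ = 7.721

Compute the Gram sums: Σd·d = 67, Σd = 11, Σ1 = 4.
And Σd·f = 86, Σf = 17.
det = 67·4 − 11² = 147.
m = (86·4 − 11·17)/147 = 157/147; b = (67·17 − 11·86)/147 = 193/147.
At d = 6: f̂ = (157/147)·(6) + (193/147)·(1) = 1135/147.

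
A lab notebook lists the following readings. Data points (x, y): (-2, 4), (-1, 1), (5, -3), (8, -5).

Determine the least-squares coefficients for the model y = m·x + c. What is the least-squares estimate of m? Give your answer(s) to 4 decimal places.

Normal-equation sums: Σx·x = 94, Σx = 10, Σ1 = 4.
And Σx·y = -64, Σy = -3.
MᵀM·[m, c]ᵀ = Mᵀy becomes [[94, 10]; [10, 4]]·[m, c]ᵀ = [-64, -3]ᵀ.
Δ = 94·4 − 10² = 276.
m = ((-64)·4 − 10·(-3))/276 = -113/138; c = (94·(-3) − 10·(-64))/276 = 179/138.

m = -0.8188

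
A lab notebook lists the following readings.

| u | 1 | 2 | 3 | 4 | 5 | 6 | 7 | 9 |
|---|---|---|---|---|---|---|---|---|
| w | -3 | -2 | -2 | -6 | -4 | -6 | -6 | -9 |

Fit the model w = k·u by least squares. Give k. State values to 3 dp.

k = -0.977

From the data, Σu·u = 221.
And Σu·w = -216.
Normal equations: [[221]]·[k]ᵀ = [-216]ᵀ.
k = (-216)/221 = -0.977376.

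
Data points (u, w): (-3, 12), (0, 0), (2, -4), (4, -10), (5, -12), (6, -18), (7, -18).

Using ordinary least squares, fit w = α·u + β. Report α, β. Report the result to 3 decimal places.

Compute the Gram sums: Σu·u = 139, Σu = 21, Σ1 = 7.
Moment sums: Σu·w = -378, Σw = -50.
Eliminating β: 7·(row 1) − 21·(row 2) gives 532·α = 7·(-378) − 21·(-50) = -1596, so α = -3.
Then β = ((-50) − 21·(-3))/7 = 13/7.

α = -3.000, β = 1.857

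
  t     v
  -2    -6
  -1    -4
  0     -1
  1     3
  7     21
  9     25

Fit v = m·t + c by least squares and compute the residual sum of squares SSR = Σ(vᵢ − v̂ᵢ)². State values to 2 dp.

SSR = 2.76

From the data, Σt·t = 136, Σt = 14, Σ1 = 6.
Right-hand side: Σt·v = 391, Σv = 38.
MᵀM·[m, c]ᵀ = Mᵀv becomes [[136, 14]; [14, 6]]·[m, c]ᵀ = [391, 38]ᵀ.
det = 136·6 − 14² = 620.
m = (391·6 − 14·38)/620 = 907/310; c = (136·38 − 14·391)/620 = -153/310.
Residuals: 107/310, -18/31, -157/310, 88/155, 157/155, -26/31; SSR = 857/310.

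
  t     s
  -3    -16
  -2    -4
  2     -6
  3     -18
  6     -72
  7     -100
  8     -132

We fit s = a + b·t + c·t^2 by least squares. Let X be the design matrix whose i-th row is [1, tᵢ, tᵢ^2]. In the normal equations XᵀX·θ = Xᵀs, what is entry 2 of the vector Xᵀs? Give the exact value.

Entry 2 ↔ basis t, so (Xᵀs)_{2} = Σᵢ (t)·sᵢ = (-3)·(-16) + (-2)·(-4) + (2)·(-6) + (3)·(-18) + (6)·(-72) + (7)·(-100) + (8)·(-132) = -2198.

-2198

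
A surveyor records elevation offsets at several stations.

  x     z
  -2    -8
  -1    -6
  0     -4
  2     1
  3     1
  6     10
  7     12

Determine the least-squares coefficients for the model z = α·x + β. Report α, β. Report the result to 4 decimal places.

AᵀA·[α, β]ᵀ = Aᵀz reads: 103·α + 15·β = 171;  15·α + 7·β = 6.
(Σx·x = 103, Σx = 15, Σ1 = 7, Σx·z = 171, Σz = 6.)
Eliminating β: 7·(row 1) − 15·(row 2) gives 496·α = 7·171 − 15·6 = 1107, so α = 1107/496.
Then β = (6 − 15·(1107/496))/7 = -1947/496.

α = 2.2319, β = -3.9254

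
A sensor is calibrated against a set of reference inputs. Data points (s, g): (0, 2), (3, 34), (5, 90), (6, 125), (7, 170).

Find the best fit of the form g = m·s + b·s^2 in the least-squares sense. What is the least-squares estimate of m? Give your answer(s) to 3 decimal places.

Compute the Gram sums: Σs·s = 119, Σs·s^2 = 711, Σs^2·s^2 = 4403.
Moment sums: Σs·g = 2492, Σs^2·g = 15386.
MᵀM·[m, b]ᵀ = Mᵀg becomes [[119, 711]; [711, 4403]]·[m, b]ᵀ = [2492, 15386]ᵀ.
Eliminating b: 4403·(row 1) − 711·(row 2) gives 18436·m = 4403·2492 − 711·15386 = 32830, so m = 16415/9218.
Then b = (15386 − 711·(16415/9218))/4403 = 29561/9218.

m = 1.781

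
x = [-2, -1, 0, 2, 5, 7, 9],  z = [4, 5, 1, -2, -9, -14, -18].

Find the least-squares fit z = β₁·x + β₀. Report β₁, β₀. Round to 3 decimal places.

β₁ = -2.131, β₀ = 1.374

The normal system MᵀM·[β₁, β₀]ᵀ = Mᵀz is [[164, 20]; [20, 7]]·[β₁, β₀]ᵀ = [-322, -33]ᵀ.
Eliminating β₀: 7·(row 1) − 20·(row 2) gives 748·β₁ = 7·(-322) − 20·(-33) = -1594, so β₁ = -797/374.
Then β₀ = ((-33) − 20·(-797/374))/7 = 257/187.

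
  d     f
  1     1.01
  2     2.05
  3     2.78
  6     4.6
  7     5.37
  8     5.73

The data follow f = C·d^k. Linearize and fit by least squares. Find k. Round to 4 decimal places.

k = 0.8204

Taking logs, ln f = k·ln d + ln C, so regress ln f on ln d.
XᵀX = [[13.0084, 7.6089]; [7.6089, 6]], rhs = [11.2560, 6.7028]ᵀ  (here Σln d = 7.6089, Σ(ln d)² = 13.0084, Σln f = 6.7028, Σln d·ln f = 11.2560).
Δ = 13.0084·6 − (7.6089)² = 20.1558; k = (11.2560·6 − 7.6089·6.7028)/20.1558 = 0.82037, ln C = (13.0084·6.7028 − 7.6089·11.2560)/20.1558 = 0.07680.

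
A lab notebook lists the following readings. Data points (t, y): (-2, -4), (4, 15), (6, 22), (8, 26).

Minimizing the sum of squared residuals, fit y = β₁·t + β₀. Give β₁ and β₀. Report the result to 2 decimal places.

β₁ = 3.07, β₀ = 2.46

Compute the Gram sums: Σt·t = 120, Σt = 16, Σ1 = 4.
Moment sums: Σt·y = 408, Σy = 59.
Eliminating β₀: 4·(row 1) − 16·(row 2) gives 224·β₁ = 4·408 − 16·59 = 688, so β₁ = 43/14.
Then β₀ = (59 − 16·(43/14))/4 = 69/28.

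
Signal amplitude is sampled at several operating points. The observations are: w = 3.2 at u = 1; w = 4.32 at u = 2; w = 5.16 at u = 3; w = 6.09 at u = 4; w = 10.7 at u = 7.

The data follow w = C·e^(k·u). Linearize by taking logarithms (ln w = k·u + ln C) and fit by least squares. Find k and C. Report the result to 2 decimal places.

k = 0.19, C = 2.80

Let Y = ln w. Fitting Y = k·u + ln C by least squares:
Σu = 17.0000, Σ(u)² = 79.0000, Σln w = 8.4442, Σu·ln w = 32.8308.
Equations: 79.0000·k + 17.0000·ln C = 32.8308;  17.0000·k + 5·ln C = 8.4442.
Δ = 79.0000·5 − (17.0000)² = 106.0000; k = (32.8308·5 − 17.0000·8.4442)/106.0000 = 0.19436, ln C = (79.0000·8.4442 − 17.0000·32.8308)/106.0000 = 1.02803, so C = exp(1.02803) = 2.79556.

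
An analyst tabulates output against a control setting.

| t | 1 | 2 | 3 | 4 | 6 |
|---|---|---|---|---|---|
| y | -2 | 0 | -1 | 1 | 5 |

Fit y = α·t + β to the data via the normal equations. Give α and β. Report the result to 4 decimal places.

α = 1.3108, β = -3.5946

Sums needed: Σt·t = 66, Σt = 16, Σ1 = 5.
Right-hand side: Σt·y = 29, Σy = 3.
So AᵀA·[α, β]ᵀ = Aᵀy: [[66, 16]; [16, 5]]·[α, β]ᵀ = [29, 3]ᵀ.
Δ = 66·5 − 16² = 74.
α = (29·5 − 16·3)/74 = 97/74; β = (66·3 − 16·29)/74 = -133/37.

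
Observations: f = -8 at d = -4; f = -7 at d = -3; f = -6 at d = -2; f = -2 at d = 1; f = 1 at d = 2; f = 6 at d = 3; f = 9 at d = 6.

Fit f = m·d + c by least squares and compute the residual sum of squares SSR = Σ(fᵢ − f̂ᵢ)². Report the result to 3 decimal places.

Forming XᵀX = [[79, 3]; [3, 7]] and Xᵀf = [137, -7]ᵀ gives XᵀX·[m, c]ᵀ = Xᵀf.
Eliminating c: 7·(row 1) − 3·(row 2) gives 544·m = 7·137 − 3·(-7) = 980, so m = 245/136.
Then c = ((-7) − 3·(245/136))/7 = -241/136.
Residuals: 133/136, 3/17, -5/8, -69/34, -113/136, 161/68, -5/136; SSR = 401/34.

SSR = 11.794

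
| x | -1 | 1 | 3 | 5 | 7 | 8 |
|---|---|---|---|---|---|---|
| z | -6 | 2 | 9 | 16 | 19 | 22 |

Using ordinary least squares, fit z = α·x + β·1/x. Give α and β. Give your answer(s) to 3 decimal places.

AᵀA·[α, β]ᵀ = Aᵀz reads: 149·α + 6·β = 424;  6·α + (1543249/705600)·β = 2753/140.
det = 149·(1543249/705600) − 6² = 204542501/705600.
α = (424·(1543249/705600) − 6·(2753/140))/(204542501/705600) = 571086856/204542501; β = (149·(2753/140) − 6·424)/(204542501/705600) = 272346480/204542501.

α = 2.792, β = 1.331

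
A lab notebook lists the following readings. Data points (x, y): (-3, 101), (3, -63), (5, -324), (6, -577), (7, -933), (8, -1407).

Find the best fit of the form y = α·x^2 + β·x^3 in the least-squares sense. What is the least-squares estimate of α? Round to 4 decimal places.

AᵀA·[α, β]ᵀ = Aᵀy reads: 8580·α + 60476·β = -164295;  60476·α + 443532·β = -1209963.
(Σx^2·x^2 = 8580, Σx^2·x^3 = 60476, Σx^3·x^3 = 443532, Σx^2·y = -164295, Σx^3·y = -1209963.)
det = 8580·443532 − 60476² = 148157984.
α = ((-164295)·443532 − 60476·(-1209963))/148157984 = 9488514/4629937; β = (8580·(-1209963) − 60476·(-164295))/148157984 = -4284405/1424596.

α = 2.0494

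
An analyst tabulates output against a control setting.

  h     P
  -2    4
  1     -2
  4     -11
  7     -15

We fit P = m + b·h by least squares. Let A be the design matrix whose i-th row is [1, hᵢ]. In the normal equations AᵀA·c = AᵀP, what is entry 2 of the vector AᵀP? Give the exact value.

-159

Entry 2 ↔ basis h, so (AᵀP)_{2} = Σᵢ (h)·Pᵢ = (-2)·(4) + (1)·(-2) + (4)·(-11) + (7)·(-15) = -159.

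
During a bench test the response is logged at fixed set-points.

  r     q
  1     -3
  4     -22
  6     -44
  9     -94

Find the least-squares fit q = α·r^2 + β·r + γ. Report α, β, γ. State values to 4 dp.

Normal-equation sums: Σr^2·r^2 = 8114, Σr^2·r = 1010, Σr^2 = 134, Σr·r = 134, Σr = 20, Σ1 = 4.
Moment sums: Σr^2·q = -9553, Σr·q = -1201, Σq = -163.
AᵀA·[α, β, γ]ᵀ = Aᵀq becomes [[8114, 1010, 134]; [1010, 134, 20]; [134, 20, 4]]·[α, β, γ]ᵀ = [-9553, -1201, -163]ᵀ.
Row-reducing yields α = -31/30, β = -52/51, γ = -88/85.

α = -1.0333, β = -1.0196, γ = -1.0353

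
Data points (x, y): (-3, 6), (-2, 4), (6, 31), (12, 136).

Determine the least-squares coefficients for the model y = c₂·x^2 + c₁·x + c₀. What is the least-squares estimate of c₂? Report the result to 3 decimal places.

Entries of AᵀA: Σx^2·x^2 = 22129, Σx^2·x = 1909, Σx^2 = 193, Σx·x = 193, Σx = 13, Σ1 = 4.
And Σx^2·y = 20770, Σx·y = 1792, Σy = 177.
AᵀA·[c₂, c₁, c₀]ᵀ = Aᵀy becomes [[22129, 1909, 193]; [1909, 193, 13]; [193, 13, 4]]·[c₂, c₁, c₀]ᵀ = [20770, 1792, 177]ᵀ.
Inverting the 3×3 Gram matrix, [c₂, c₁, c₀]ᵀ = [189377/192828, -53801/192828, -35829/16069]ᵀ.

c₂ = 0.982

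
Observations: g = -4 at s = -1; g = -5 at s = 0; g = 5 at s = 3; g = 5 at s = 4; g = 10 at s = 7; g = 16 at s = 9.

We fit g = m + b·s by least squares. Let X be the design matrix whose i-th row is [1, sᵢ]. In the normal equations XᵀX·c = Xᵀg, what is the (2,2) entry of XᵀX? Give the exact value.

Row 2 ↔ basis s, column 2 ↔ basis s, so (XᵀX)_{2,2} = Σᵢ (s)·(s) = (-1)·(-1) + (0)·(0) + (3)·(3) + (4)·(4) + (7)·(7) + (9)·(9) = 156.

156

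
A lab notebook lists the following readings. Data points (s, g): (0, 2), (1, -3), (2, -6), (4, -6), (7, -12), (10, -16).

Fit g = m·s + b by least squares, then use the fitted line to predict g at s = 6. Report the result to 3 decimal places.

The normal system MᵀM·[m, b]ᵀ = Mᵀg is [[170, 24]; [24, 6]]·[m, b]ᵀ = [-283, -41]ᵀ.
Determinant 170·6 − 24² = 444.
m = ((-283)·6 − 24·(-41))/444 = -119/74; b = (170·(-41) − 24·(-283))/444 = -89/222.
At s = 6: ĝ = (-119/74)·(6) + (-89/222)·(1) = -2231/222.

ĝ = -10.050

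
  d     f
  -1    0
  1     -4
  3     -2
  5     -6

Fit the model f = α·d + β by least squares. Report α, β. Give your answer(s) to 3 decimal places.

Entries of MᵀM: Σd·d = 36, Σd = 8, Σ1 = 4.
For Mᵀf: Σd·f = -40, Σf = -12.
Eliminating β: 4·(row 1) − 8·(row 2) gives 80·α = 4·(-40) − 8·(-12) = -64, so α = -4/5.
Then β = ((-12) − 8·(-4/5))/4 = -7/5.

α = -0.800, β = -1.400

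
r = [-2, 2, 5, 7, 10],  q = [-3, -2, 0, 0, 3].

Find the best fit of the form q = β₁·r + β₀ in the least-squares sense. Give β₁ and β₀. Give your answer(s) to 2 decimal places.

Forming MᵀM = [[182, 22]; [22, 5]] and Mᵀq = [32, -2]ᵀ gives MᵀM·[β₁, β₀]ᵀ = Mᵀq.
det = 182·5 − 22² = 426.
β₁ = (32·5 − 22·(-2))/426 = 34/71; β₀ = (182·(-2) − 22·32)/426 = -178/71.

β₁ = 0.48, β₀ = -2.51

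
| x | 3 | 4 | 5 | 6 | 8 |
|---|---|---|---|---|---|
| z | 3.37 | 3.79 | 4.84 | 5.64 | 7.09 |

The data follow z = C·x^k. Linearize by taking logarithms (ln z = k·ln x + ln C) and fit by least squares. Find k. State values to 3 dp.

With ln zᵢ as the transformed response and ln xᵢ as the regressor:
Σln x = 7.9655, Σ(ln x)² = 13.2535, Σln z = 7.8128, Σln x·ln z = 12.8922.
Equations: 13.2535·k + 7.9655·ln C = 12.8922;  7.9655·k + 5·ln C = 7.8128.
Solving (det = 2.8177): k = 0.79078, ln C = 0.30276.

k = 0.791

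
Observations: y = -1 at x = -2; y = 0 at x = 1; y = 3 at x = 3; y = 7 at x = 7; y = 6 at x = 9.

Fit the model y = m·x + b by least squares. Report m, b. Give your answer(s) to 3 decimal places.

Setting ∂/∂m … = 0 gives: 144·m + 18·b = 114;  18·m + 5·b = 15.
det = 144·5 − 18² = 396.
m = (114·5 − 18·15)/396 = 25/33; b = (144·15 − 18·114)/396 = 3/11.

m = 0.758, b = 0.273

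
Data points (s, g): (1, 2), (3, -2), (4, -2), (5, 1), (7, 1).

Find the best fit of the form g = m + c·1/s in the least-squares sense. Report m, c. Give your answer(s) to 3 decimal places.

Sums needed: Σ1 = 5, Σ1/s = 809/420, Σ1/s·1/s = 217681/176400.
For Xᵀg: Σg = 0, Σ1/s·g = 247/210.
XᵀX·[m, c]ᵀ = Xᵀg becomes [[5, 809/420]; [809/420, 217681/176400]]·[m, c]ᵀ = [0, 247/210]ᵀ.
Eliminating c: (217681/176400)·(row 1) − (809/420)·(row 2) gives (108481/44100)·m = (217681/176400)·0 − (809/420)·(247/210) = -199823/88200, so m = -199823/216962.
Then c = ((247/210) − (809/420)·(-199823/216962))/(217681/176400) = 259350/108481.

m = -0.921, c = 2.391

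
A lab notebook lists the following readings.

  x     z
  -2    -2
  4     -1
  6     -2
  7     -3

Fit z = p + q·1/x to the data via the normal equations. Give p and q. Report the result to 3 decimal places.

The normal equations are: 4·p + (5/84)·q = -8;  (5/84)·p + (2545/7056)·q = -1/84.
Δ = 4·(2545/7056) − (5/84)² = 3385/2352.
p = ((-8)·(2545/7056) − (5/84)·(-1/84))/(3385/2352) = -1357/677; q = (4·(-1/84) − (5/84)·(-8))/(3385/2352) = 1008/3385.

p = -2.004, q = 0.298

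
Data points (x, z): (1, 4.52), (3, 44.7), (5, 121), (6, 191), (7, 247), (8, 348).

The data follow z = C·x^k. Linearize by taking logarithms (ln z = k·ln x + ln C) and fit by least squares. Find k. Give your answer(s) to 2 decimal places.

Let Y = ln z. Fitting Y = k·ln x + ln C by least squares:
Σln x = 8.5252, Σ(ln x)² = 15.1183, Σln z = 26.7181, Σln x·ln z = 44.1941.
Equations: 15.1183·k + 8.5252·ln C = 44.1941;  8.5252·k + 6·ln C = 26.7181.
Δ = 15.1183·6 − (8.5252)² = 18.0313; k = (44.1941·6 − 8.5252·26.7181)/18.0313 = 2.07352, ln C = (15.1183·26.7181 − 8.5252·44.1941)/18.0313 = 1.50685.

k = 2.07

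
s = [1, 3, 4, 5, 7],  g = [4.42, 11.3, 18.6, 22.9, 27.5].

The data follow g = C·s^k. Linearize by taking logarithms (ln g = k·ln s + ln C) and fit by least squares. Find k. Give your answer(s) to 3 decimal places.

k = 0.979

Linearized form: ln g = k·ln s + ln C. From the 5 transformed points,
Σln s = 6.0403, Σ(ln s)² = 9.5056, Σln g = 13.2794, Σln s·ln g = 18.2048.
Equations: 9.5056·k + 6.0403·ln C = 18.2048;  6.0403·k + 5·ln C = 13.2794.
Slope k = (n·Σln s·ln g − Σln s·Σln g)/(n·Σ(ln s)² − (Σln s)²) = (5·18.2048 − 6.0403·13.2794)/11.0434 = 0.97911; ln C = (Σln g − k·Σln s)/n = 1.47308.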